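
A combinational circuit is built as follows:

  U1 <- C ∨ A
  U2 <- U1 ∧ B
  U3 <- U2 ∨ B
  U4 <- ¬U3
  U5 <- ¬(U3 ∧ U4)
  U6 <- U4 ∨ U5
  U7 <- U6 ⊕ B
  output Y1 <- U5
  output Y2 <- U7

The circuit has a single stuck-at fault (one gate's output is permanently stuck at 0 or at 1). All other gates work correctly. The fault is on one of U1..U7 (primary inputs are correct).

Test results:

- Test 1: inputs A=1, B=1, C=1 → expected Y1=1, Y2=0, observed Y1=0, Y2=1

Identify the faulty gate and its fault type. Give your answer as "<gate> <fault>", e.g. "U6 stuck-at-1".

Fault-free values for test 1 (A=1, B=1, C=1): U1=1, U2=1, U3=1, U4=0, U5=1, U6=1, U7=0, giving Y1=1, Y2=0. Observed Y1=0, Y2=1.
Test 1: faults giving observed Y1=0, Y2=1 are {U5 stuck-at-0}.
Only U5 stuck-at-0 is consistent with every test.

U5 stuck-at-0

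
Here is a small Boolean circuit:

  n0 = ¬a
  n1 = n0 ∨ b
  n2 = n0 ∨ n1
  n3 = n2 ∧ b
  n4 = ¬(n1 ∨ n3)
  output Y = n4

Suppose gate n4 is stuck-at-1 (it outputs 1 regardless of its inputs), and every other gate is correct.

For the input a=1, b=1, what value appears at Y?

1

Propagate with n4 forced: n0=0, n1=1, n2=1, n3=1, n4=1 [stuck-at-1].
So Y = 1. (Without the fault it would be 0.)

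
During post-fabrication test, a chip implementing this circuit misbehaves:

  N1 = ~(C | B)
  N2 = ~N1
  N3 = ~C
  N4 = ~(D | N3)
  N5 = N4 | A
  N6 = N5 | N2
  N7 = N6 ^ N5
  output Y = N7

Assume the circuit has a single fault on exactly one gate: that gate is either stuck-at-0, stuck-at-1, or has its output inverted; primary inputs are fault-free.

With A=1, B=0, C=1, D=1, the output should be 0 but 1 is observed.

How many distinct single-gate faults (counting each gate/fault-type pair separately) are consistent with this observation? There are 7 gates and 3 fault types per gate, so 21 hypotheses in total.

Fault-free: N1=0, N2=1, N3=0, N4=0, N5=1, N6=1, N7=0 → 0. Observed 1.
  N1: none of the 3 fault types match ✗
  N2: none of the 3 fault types match ✗
  N3: none of the 3 fault types match ✗
  N4: none of the 3 fault types match ✗
  N5: stuck-at-0, inverted output ✓; others ✗
  N6: stuck-at-0, inverted output ✓; others ✗
  N7: stuck-at-1, inverted output ✓; others ✗
Consistent faults: {N5 stuck-at-0, N5 inverted output, N6 stuck-at-0, N6 inverted output, N7 stuck-at-1, N7 inverted output} — 6 in all.

6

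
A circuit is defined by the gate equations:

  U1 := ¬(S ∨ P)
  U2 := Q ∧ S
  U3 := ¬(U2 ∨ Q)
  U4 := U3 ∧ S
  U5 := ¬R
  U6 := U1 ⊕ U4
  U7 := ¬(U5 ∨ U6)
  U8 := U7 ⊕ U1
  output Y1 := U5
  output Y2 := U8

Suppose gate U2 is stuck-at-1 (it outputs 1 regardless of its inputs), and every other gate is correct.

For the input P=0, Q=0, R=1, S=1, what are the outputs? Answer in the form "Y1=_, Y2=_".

Propagate with U2 forced: U1=0, U2=1 [stuck-at-1], U3=0, U4=0, U5=0, U6=0, U7=1, U8=1.
So the outputs are Y1=0, Y2=1. (Without the fault they would be Y1=0, Y2=0.)

Y1=0, Y2=1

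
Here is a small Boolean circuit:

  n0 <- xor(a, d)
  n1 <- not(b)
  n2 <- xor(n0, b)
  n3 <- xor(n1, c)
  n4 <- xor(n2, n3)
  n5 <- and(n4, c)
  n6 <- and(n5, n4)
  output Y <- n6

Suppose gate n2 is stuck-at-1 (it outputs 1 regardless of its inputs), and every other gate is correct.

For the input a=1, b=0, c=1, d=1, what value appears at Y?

1

Propagate with n2 forced: n0=0, n1=1, n2=1 [stuck-at-1], n3=0, n4=1, n5=1, n6=1.
So Y = 1. (Without the fault it would be 0.)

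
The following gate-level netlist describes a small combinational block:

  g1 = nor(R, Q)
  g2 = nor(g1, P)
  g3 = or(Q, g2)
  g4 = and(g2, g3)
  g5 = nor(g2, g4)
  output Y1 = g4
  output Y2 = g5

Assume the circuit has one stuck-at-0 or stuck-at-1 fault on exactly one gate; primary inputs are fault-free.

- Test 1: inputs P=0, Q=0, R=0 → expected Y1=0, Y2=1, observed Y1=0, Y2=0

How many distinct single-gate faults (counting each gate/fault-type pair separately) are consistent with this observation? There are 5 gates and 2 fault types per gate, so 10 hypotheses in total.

1

Fault-free: g1=1, g2=0, g3=0, g4=0, g5=1 → Y1=0, Y2=1. Observed Y1=0, Y2=0.
  g1 stuck-at-0: output Y1=1, Y2=0 ✗
  g1 stuck-at-1: output Y1=0, Y2=1 ✗
  g2 stuck-at-0: output Y1=0, Y2=1 ✗
  g2 stuck-at-1: output Y1=1, Y2=0 ✗
  g3 stuck-at-0: output Y1=0, Y2=1 ✗
  g3 stuck-at-1: output Y1=0, Y2=1 ✗
  g4 stuck-at-0: output Y1=0, Y2=1 ✗
  g4 stuck-at-1: output Y1=1, Y2=0 ✗
  g5 stuck-at-0: output Y1=0, Y2=0 ✓
  g5 stuck-at-1: output Y1=0, Y2=1 ✗
Consistent faults: {g5 stuck-at-0} — 1 in all.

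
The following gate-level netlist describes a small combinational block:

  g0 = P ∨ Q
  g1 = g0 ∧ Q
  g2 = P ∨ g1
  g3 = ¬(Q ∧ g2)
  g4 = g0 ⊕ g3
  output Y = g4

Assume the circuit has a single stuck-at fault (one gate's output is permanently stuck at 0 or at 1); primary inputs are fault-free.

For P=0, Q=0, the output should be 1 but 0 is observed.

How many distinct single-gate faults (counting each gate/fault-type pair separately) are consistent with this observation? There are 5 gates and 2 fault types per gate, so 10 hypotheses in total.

Fault-free: g0=0, g1=0, g2=0, g3=1, g4=1 → 1. Observed 0.
  g0 stuck-at-0: output 1 ✗
  g0 stuck-at-1: output 0 ✓
  g1 stuck-at-0: output 1 ✗
  g1 stuck-at-1: output 1 ✗
  g2 stuck-at-0: output 1 ✗
  g2 stuck-at-1: output 1 ✗
  g3 stuck-at-0: output 0 ✓
  g3 stuck-at-1: output 1 ✗
  g4 stuck-at-0: output 0 ✓
  g4 stuck-at-1: output 1 ✗
Consistent faults: {g0 stuck-at-1, g3 stuck-at-0, g4 stuck-at-0} — 3 in all.

3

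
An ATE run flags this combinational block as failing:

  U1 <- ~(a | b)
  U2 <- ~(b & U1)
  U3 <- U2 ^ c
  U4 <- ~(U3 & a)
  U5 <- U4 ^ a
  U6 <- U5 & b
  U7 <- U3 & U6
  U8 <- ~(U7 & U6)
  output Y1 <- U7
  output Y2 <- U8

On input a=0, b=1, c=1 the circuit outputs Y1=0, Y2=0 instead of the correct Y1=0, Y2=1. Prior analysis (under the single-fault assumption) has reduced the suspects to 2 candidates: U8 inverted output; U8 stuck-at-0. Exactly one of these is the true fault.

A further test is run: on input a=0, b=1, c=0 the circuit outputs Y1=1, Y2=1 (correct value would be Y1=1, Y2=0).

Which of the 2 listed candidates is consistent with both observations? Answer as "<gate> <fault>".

Evaluate each candidate on input a=0, b=1, c=0:
  U8 inverted output: U1=0, U2=1, U3=1, U4=1, U5=1, U6=1, U7=1, U8=1 [inverted output] → Y1=1, Y2=1 — matches
  U8 stuck-at-0: U1=0, U2=1, U3=1, U4=1, U5=1, U6=1, U7=1, U8=0 [stuck-at-0] → Y1=1, Y2=0 — eliminated
Only U8 inverted output reproduces the observed Y1=1, Y2=1.

U8 inverted output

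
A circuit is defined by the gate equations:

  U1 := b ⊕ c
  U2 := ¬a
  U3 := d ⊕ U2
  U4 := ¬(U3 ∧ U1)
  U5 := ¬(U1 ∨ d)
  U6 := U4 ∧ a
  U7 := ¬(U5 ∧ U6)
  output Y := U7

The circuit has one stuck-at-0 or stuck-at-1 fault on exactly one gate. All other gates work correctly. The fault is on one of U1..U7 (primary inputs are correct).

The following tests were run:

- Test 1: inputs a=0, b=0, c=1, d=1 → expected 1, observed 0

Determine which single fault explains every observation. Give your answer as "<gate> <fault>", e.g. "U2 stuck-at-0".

U7 stuck-at-0

Fault-free values for test 1 (a=0, b=0, c=1, d=1): U1=1, U2=1, U3=0, U4=1, U5=0, U6=0, U7=1, giving Y=1. Observed 0.
Test 1: faults giving observed 0 are {U7 stuck-at-0}.
Only U7 stuck-at-0 is consistent with every test.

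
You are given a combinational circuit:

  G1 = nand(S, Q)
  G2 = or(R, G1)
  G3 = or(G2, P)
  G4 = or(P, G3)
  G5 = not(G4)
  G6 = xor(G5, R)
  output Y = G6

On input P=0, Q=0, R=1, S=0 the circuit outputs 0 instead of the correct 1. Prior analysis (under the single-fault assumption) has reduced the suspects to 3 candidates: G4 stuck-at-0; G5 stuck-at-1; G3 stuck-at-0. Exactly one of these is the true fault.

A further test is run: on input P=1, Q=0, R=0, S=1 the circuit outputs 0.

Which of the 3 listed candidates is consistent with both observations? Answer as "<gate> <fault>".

G3 stuck-at-0

Evaluate each candidate on input P=1, Q=0, R=0, S=1:
  G4 stuck-at-0: G1=1, G2=1, G3=1, G4=0 [stuck-at-0], G5=1, G6=1 → 1 — eliminated
  G5 stuck-at-1: G1=1, G2=1, G3=1, G4=1, G5=1 [stuck-at-1], G6=1 → 1 — eliminated
  G3 stuck-at-0: G1=1, G2=1, G3=0 [stuck-at-0], G4=1, G5=0, G6=0 → 0 — matches
Only G3 stuck-at-0 reproduces the observed 0.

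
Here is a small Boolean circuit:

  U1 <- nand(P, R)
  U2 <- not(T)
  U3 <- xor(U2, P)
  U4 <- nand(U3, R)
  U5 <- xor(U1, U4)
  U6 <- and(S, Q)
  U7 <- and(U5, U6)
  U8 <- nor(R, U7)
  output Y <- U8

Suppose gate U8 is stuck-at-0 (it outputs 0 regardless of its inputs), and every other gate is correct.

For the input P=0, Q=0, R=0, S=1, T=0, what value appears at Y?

Propagate with U8 forced: U1=1, U2=1, U3=1, U4=1, U5=0, U6=0, U7=0, U8=0 [stuck-at-0].
So Y = 0. (Without the fault it would be 1.)

0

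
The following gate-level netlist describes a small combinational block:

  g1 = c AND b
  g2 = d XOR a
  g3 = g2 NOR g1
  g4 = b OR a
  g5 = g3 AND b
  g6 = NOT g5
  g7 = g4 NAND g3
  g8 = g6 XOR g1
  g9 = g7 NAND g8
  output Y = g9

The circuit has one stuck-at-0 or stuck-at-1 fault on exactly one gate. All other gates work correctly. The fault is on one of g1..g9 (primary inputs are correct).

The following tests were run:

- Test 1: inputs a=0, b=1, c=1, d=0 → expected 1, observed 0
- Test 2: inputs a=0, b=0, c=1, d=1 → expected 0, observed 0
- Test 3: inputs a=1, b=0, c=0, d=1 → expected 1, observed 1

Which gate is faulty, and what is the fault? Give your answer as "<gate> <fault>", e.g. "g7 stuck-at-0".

g8 stuck-at-1

Fault-free values for test 1 (a=0, b=1, c=1, d=0): g1=1, g2=0, g3=0, g4=1, g5=0, g6=1, g7=1, g8=0, g9=1, giving Y=1. Observed 0.
Test 1: faults giving observed 0 are {g5 stuck-at-1, g6 stuck-at-0, g8 stuck-at-1, g9 stuck-at-0}.
Test 2 (a=0, b=0, c=1, d=1): fault-free g1=0, g2=1, g3=0, g4=0, g5=0, g6=1, g7=1, g8=1, g9=0 → 0; observed 0. Eliminates g5 stuck-at-1, g6 stuck-at-0.
Test 3 (a=1, b=0, c=0, d=1): fault-free g1=0, g2=0, g3=1, g4=1, g5=0, g6=1, g7=0, g8=1, g9=1 → 1; observed 1. Eliminates g9 stuck-at-0.
Only g8 stuck-at-1 is consistent with every test.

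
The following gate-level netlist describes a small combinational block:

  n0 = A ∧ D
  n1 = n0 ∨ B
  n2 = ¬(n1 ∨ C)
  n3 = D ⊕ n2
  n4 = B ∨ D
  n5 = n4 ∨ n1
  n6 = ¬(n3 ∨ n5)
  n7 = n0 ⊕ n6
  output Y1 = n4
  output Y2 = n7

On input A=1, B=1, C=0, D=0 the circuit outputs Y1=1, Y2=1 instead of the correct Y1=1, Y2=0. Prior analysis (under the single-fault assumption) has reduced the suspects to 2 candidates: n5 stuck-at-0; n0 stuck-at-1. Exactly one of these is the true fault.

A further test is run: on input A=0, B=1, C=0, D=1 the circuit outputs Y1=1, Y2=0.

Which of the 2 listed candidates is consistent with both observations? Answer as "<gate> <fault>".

Evaluate each candidate on input A=0, B=1, C=0, D=1:
  n5 stuck-at-0: n0=0, n1=1, n2=0, n3=1, n4=1, n5=0 [stuck-at-0], n6=0, n7=0 → Y1=1, Y2=0 — matches
  n0 stuck-at-1: n0=1 [stuck-at-1], n1=1, n2=0, n3=1, n4=1, n5=1, n6=0, n7=1 → Y1=1, Y2=1 — eliminated
Only n5 stuck-at-0 reproduces the observed Y1=1, Y2=0.

n5 stuck-at-0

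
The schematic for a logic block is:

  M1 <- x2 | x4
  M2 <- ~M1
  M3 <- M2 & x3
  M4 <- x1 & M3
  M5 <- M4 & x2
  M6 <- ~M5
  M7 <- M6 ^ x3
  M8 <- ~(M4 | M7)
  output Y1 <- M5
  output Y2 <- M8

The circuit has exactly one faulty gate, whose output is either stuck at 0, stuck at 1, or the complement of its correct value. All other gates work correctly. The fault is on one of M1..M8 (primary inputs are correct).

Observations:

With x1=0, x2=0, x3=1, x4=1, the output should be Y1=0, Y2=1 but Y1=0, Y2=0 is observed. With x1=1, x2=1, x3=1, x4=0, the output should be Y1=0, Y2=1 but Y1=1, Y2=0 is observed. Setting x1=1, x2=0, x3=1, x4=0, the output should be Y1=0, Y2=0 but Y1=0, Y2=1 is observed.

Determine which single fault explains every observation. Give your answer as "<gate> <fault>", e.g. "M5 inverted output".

M4 inverted output

Fault-free values for test 1 (x1=0, x2=0, x3=1, x4=1): M1=1, M2=0, M3=0, M4=0, M5=0, M6=1, M7=0, M8=1, giving Y1=0, Y2=1. Observed Y1=0, Y2=0.
Test 1: faults giving observed Y1=0, Y2=0 are {M4 stuck-at-1, M4 inverted output, M6 stuck-at-0, M6 inverted output, M7 stuck-at-1, M7 inverted output, M8 stuck-at-0, M8 inverted output}.
Test 2 (x1=1, x2=1, x3=1, x4=0): fault-free M1=1, M2=0, M3=0, M4=0, M5=0, M6=1, M7=0, M8=1 → Y1=0, Y2=1; observed Y1=1, Y2=0. Eliminates M6 stuck-at-0, M6 inverted output, M7 stuck-at-1, M7 inverted output, M8 stuck-at-0, M8 inverted output.
Test 3 (x1=1, x2=0, x3=1, x4=0): fault-free M1=0, M2=1, M3=1, M4=1, M5=0, M6=1, M7=0, M8=0 → Y1=0, Y2=0; observed Y1=0, Y2=1. Eliminates M4 stuck-at-1.
Only M4 inverted output is consistent with every test.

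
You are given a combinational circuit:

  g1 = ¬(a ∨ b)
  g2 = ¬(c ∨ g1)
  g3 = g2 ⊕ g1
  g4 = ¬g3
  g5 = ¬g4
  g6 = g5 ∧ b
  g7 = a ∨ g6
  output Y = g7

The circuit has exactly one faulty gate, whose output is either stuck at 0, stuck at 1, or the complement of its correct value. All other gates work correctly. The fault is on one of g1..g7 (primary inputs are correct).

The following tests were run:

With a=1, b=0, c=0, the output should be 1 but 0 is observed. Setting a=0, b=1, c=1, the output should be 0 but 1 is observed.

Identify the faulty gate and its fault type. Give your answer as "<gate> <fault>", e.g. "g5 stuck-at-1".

Fault-free values for test 1 (a=1, b=0, c=0): g1=0, g2=1, g3=1, g4=0, g5=1, g6=0, g7=1, giving Y=1. Observed 0.
Test 1: faults giving observed 0 are {g7 stuck-at-0, g7 inverted output}.
Test 2 (a=0, b=1, c=1): fault-free g1=0, g2=0, g3=0, g4=1, g5=0, g6=0, g7=0 → 0; observed 1. Eliminates g7 stuck-at-0.
Only g7 inverted output is consistent with every test.

g7 inverted output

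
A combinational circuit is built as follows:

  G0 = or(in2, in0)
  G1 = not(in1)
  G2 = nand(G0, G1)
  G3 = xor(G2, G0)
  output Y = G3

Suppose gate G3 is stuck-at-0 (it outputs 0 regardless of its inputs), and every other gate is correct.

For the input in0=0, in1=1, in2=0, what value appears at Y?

0

Propagate with G3 forced: G0=0, G1=0, G2=1, G3=0 [stuck-at-0].
So Y = 0. (Without the fault it would be 1.)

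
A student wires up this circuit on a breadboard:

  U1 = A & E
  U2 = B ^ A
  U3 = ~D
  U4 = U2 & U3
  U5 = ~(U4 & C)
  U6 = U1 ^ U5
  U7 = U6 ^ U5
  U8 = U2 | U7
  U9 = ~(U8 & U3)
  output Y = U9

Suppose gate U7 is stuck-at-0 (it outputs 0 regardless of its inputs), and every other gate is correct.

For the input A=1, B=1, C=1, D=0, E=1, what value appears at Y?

1

Propagate with U7 forced: U1=1, U2=0, U3=1, U4=0, U5=1, U6=0, U7=0 [stuck-at-0], U8=0, U9=1.
So Y = 1. (Without the fault it would be 0.)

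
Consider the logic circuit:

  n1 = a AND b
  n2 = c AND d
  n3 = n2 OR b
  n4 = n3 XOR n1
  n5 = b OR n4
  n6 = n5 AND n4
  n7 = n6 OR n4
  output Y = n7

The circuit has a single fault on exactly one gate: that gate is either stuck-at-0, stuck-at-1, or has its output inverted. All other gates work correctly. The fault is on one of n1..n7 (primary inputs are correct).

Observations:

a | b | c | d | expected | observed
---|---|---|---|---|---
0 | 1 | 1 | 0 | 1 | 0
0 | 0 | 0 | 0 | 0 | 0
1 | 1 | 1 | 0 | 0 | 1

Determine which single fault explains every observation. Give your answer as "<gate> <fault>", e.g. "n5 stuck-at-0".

Fault-free values for test 1 (a=0, b=1, c=1, d=0): n1=0, n2=0, n3=1, n4=1, n5=1, n6=1, n7=1, giving Y=1. Observed 0.
Test 1: faults giving observed 0 are {n1 stuck-at-1, n1 inverted output, n3 stuck-at-0, n3 inverted output, n4 stuck-at-0, n4 inverted output, n7 stuck-at-0, n7 inverted output}.
Test 2 (a=0, b=0, c=0, d=0): fault-free n1=0, n2=0, n3=0, n4=0, n5=0, n6=0, n7=0 → 0; observed 0. Eliminates n1 stuck-at-1, n1 inverted output, n3 inverted output, n4 inverted output, n7 inverted output.
Test 3 (a=1, b=1, c=1, d=0): fault-free n1=1, n2=0, n3=1, n4=0, n5=1, n6=0, n7=0 → 0; observed 1. Eliminates n4 stuck-at-0, n7 stuck-at-0.
Only n3 stuck-at-0 is consistent with every test.

n3 stuck-at-0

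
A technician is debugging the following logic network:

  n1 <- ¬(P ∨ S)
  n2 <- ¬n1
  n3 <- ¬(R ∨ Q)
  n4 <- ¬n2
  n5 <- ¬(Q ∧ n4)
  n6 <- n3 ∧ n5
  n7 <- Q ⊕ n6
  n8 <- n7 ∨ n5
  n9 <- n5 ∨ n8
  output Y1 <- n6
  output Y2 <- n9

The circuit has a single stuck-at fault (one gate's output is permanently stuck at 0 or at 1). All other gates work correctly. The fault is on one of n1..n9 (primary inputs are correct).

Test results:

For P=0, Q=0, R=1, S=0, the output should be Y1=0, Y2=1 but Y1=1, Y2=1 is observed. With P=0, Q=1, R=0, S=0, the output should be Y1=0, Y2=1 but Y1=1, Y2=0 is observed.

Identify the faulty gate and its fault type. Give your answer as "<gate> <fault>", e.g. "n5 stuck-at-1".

Fault-free values for test 1 (P=0, Q=0, R=1, S=0): n1=1, n2=0, n3=0, n4=1, n5=1, n6=0, n7=0, n8=1, n9=1, giving Y1=0, Y2=1. Observed Y1=1, Y2=1.
Test 1: faults giving observed Y1=1, Y2=1 are {n3 stuck-at-1, n6 stuck-at-1}.
Test 2 (P=0, Q=1, R=0, S=0): fault-free n1=1, n2=0, n3=0, n4=1, n5=0, n6=0, n7=1, n8=1, n9=1 → Y1=0, Y2=1; observed Y1=1, Y2=0. Eliminates n3 stuck-at-1.
Only n6 stuck-at-1 is consistent with every test.

n6 stuck-at-1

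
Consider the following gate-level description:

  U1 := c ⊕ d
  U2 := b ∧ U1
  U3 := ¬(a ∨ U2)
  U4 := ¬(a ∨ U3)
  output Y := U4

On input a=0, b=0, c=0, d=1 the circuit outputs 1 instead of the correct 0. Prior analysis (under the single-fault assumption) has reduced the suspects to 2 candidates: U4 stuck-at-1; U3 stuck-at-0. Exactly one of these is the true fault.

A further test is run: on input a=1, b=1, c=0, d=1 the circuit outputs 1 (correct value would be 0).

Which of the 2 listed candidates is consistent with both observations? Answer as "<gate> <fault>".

U4 stuck-at-1

Evaluate each candidate on input a=1, b=1, c=0, d=1:
  U4 stuck-at-1: U1=1, U2=1, U3=0, U4=1 [stuck-at-1] → 1 — matches
  U3 stuck-at-0: U1=1, U2=1, U3=0 [stuck-at-0], U4=0 → 0 — eliminated
Only U4 stuck-at-1 reproduces the observed 1.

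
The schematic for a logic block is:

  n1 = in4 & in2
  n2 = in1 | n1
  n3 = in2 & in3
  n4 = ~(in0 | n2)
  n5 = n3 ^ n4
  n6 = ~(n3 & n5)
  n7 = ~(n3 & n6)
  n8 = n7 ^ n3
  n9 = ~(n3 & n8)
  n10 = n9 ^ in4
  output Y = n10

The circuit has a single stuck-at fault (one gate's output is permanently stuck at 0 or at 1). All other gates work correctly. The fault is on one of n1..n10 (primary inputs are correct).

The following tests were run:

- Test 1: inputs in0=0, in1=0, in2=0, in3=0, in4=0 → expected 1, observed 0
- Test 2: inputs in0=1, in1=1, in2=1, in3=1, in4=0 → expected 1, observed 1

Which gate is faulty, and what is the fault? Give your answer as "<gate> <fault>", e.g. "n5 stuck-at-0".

n3 stuck-at-1

Fault-free values for test 1 (in0=0, in1=0, in2=0, in3=0, in4=0): n1=0, n2=0, n3=0, n4=1, n5=1, n6=1, n7=1, n8=1, n9=1, n10=1, giving Y=1. Observed 0.
Test 1: faults giving observed 0 are {n3 stuck-at-1, n9 stuck-at-0, n10 stuck-at-0}.
Test 2 (in0=1, in1=1, in2=1, in3=1, in4=0): fault-free n1=0, n2=1, n3=1, n4=0, n5=1, n6=0, n7=1, n8=0, n9=1, n10=1 → 1; observed 1. Eliminates n9 stuck-at-0, n10 stuck-at-0.
Only n3 stuck-at-1 is consistent with every test.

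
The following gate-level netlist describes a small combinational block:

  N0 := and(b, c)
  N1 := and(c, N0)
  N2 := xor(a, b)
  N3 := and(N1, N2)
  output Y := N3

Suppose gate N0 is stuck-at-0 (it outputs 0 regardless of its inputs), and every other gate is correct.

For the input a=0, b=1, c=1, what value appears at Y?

Propagate with N0 forced: N0=0 [stuck-at-0], N1=0, N2=1, N3=0.
So Y = 0. (Without the fault it would be 1.)

0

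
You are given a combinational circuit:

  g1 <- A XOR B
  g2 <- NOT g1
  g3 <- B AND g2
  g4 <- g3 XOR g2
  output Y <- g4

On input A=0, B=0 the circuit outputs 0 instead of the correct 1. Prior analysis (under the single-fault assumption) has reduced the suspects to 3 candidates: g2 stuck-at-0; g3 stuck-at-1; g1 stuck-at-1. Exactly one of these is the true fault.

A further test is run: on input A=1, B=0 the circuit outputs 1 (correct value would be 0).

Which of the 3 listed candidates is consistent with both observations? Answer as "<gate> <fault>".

g3 stuck-at-1

Evaluate each candidate on input A=1, B=0:
  g2 stuck-at-0: g1=1, g2=0 [stuck-at-0], g3=0, g4=0 → 0 — eliminated
  g3 stuck-at-1: g1=1, g2=0, g3=1 [stuck-at-1], g4=1 → 1 — matches
  g1 stuck-at-1: g1=1 [stuck-at-1], g2=0, g3=0, g4=0 → 0 — eliminated
Only g3 stuck-at-1 reproduces the observed 1.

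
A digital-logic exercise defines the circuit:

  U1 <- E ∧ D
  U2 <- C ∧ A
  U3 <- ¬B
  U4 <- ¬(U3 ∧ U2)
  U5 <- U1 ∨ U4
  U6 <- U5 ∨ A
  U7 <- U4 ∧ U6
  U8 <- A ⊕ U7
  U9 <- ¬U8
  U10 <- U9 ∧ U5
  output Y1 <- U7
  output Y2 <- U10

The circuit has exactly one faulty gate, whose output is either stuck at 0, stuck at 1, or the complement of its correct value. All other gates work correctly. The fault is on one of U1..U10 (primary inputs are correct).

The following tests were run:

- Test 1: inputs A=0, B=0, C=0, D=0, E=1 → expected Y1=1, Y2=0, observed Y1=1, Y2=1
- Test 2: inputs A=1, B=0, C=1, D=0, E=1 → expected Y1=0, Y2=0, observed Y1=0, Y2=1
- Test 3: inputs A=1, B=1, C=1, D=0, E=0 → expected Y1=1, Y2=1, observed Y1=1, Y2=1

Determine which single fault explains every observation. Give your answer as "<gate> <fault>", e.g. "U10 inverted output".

U10 stuck-at-1

Fault-free values for test 1 (A=0, B=0, C=0, D=0, E=1): U1=0, U2=0, U3=1, U4=1, U5=1, U6=1, U7=1, U8=1, U9=0, U10=0, giving Y1=1, Y2=0. Observed Y1=1, Y2=1.
Test 1: faults giving observed Y1=1, Y2=1 are {U8 stuck-at-0, U8 inverted output, U9 stuck-at-1, U9 inverted output, U10 stuck-at-1, U10 inverted output}.
Test 2 (A=1, B=0, C=1, D=0, E=1): fault-free U1=0, U2=1, U3=1, U4=0, U5=0, U6=1, U7=0, U8=1, U9=0, U10=0 → Y1=0, Y2=0; observed Y1=0, Y2=1. Eliminates U8 stuck-at-0, U8 inverted output, U9 stuck-at-1, U9 inverted output.
Test 3 (A=1, B=1, C=1, D=0, E=0): fault-free U1=0, U2=1, U3=0, U4=1, U5=1, U6=1, U7=1, U8=0, U9=1, U10=1 → Y1=1, Y2=1; observed Y1=1, Y2=1. Eliminates U10 inverted output.
Only U10 stuck-at-1 is consistent with every test.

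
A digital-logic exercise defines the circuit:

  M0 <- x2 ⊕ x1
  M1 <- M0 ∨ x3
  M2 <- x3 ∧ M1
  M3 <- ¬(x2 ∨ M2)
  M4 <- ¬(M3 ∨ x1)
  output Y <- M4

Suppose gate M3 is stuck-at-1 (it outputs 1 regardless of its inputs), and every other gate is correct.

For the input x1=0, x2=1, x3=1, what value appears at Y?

Propagate with M3 forced: M0=1, M1=1, M2=1, M3=1 [stuck-at-1], M4=0.
So Y = 0. (Without the fault it would be 1.)

0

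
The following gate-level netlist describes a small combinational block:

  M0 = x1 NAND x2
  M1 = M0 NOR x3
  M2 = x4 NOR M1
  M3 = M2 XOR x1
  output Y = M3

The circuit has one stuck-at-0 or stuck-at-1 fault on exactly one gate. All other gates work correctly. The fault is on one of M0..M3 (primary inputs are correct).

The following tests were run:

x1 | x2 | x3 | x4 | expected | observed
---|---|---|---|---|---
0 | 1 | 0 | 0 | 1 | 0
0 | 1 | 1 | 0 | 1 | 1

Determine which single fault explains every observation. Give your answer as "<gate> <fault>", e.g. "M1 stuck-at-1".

M0 stuck-at-0

Fault-free values for test 1 (x1=0, x2=1, x3=0, x4=0): M0=1, M1=0, M2=1, M3=1, giving Y=1. Observed 0.
Test 1: faults giving observed 0 are {M0 stuck-at-0, M1 stuck-at-1, M2 stuck-at-0, M3 stuck-at-0}.
Test 2 (x1=0, x2=1, x3=1, x4=0): fault-free M0=1, M1=0, M2=1, M3=1 → 1; observed 1. Eliminates M1 stuck-at-1, M2 stuck-at-0, M3 stuck-at-0.
Only M0 stuck-at-0 is consistent with every test.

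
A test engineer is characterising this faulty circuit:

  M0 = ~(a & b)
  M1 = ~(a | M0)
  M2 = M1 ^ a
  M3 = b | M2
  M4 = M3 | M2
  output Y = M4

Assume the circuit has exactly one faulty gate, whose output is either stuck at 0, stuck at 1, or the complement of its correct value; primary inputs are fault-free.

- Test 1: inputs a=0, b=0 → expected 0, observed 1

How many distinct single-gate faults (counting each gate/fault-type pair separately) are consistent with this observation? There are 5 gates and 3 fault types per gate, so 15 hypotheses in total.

10

Fault-free: M0=1, M1=0, M2=0, M3=0, M4=0 → 0. Observed 1.
  M0: stuck-at-0, inverted output ✓; others ✗
  M1: stuck-at-1, inverted output ✓; others ✗
  M2: stuck-at-1, inverted output ✓; others ✗
  M3: stuck-at-1, inverted output ✓; others ✗
  M4: stuck-at-1, inverted output ✓; others ✗
Consistent faults: {M0 stuck-at-0, M0 inverted output, M1 stuck-at-1, M1 inverted output, M2 stuck-at-1, M2 inverted output, M3 stuck-at-1, M3 inverted output, M4 stuck-at-1, M4 inverted output} — 10 in all.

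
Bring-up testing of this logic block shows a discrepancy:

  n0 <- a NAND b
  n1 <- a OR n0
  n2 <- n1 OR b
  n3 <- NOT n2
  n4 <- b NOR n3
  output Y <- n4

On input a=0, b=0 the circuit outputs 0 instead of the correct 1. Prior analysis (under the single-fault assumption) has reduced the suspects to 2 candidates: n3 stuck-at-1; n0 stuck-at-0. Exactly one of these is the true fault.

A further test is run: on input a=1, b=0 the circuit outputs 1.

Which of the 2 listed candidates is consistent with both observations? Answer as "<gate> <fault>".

n0 stuck-at-0

Evaluate each candidate on input a=1, b=0:
  n3 stuck-at-1: n0=1, n1=1, n2=1, n3=1 [stuck-at-1], n4=0 → 0 — eliminated
  n0 stuck-at-0: n0=0 [stuck-at-0], n1=1, n2=1, n3=0, n4=1 → 1 — matches
Only n0 stuck-at-0 reproduces the observed 1.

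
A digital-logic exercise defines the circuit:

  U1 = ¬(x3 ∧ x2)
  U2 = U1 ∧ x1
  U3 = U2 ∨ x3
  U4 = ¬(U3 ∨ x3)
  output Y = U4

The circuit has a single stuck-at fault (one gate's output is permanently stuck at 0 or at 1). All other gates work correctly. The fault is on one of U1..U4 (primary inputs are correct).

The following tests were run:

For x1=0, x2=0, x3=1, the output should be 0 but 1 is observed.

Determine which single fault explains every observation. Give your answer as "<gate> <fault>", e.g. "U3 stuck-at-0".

U4 stuck-at-1

Fault-free values for test 1 (x1=0, x2=0, x3=1): U1=1, U2=0, U3=1, U4=0, giving Y=0. Observed 1.
Test 1: faults giving observed 1 are {U4 stuck-at-1}.
Only U4 stuck-at-1 is consistent with every test.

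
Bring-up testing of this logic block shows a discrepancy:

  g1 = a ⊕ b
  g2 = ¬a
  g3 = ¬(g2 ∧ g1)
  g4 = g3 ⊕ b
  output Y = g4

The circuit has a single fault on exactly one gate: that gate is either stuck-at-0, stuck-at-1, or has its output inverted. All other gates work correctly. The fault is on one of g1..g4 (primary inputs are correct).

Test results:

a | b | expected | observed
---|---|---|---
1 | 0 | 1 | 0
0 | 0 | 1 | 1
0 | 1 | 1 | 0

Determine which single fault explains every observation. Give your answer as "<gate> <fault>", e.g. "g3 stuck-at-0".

g2 inverted output

Fault-free values for test 1 (a=1, b=0): g1=1, g2=0, g3=1, g4=1, giving Y=1. Observed 0.
Test 1: faults giving observed 0 are {g2 stuck-at-1, g2 inverted output, g3 stuck-at-0, g3 inverted output, g4 stuck-at-0, g4 inverted output}.
Test 2 (a=0, b=0): fault-free g1=0, g2=1, g3=1, g4=1 → 1; observed 1. Eliminates g3 stuck-at-0, g3 inverted output, g4 stuck-at-0, g4 inverted output.
Test 3 (a=0, b=1): fault-free g1=1, g2=1, g3=0, g4=1 → 1; observed 0. Eliminates g2 stuck-at-1.
Only g2 inverted output is consistent with every test.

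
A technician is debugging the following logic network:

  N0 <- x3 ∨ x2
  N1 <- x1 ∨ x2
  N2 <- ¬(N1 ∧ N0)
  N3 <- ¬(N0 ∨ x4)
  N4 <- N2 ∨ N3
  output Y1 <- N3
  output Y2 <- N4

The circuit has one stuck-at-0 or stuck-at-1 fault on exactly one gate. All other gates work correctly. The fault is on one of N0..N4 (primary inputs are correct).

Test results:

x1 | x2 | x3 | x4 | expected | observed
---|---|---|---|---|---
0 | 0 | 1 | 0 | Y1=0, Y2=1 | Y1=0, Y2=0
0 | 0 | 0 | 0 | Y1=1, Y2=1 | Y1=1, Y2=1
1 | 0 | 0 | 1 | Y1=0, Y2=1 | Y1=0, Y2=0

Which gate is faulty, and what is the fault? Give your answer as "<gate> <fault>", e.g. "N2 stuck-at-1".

Fault-free values for test 1 (x1=0, x2=0, x3=1, x4=0): N0=1, N1=0, N2=1, N3=0, N4=1, giving Y1=0, Y2=1. Observed Y1=0, Y2=0.
Test 1: faults giving observed Y1=0, Y2=0 are {N1 stuck-at-1, N2 stuck-at-0, N4 stuck-at-0}.
Test 2 (x1=0, x2=0, x3=0, x4=0): fault-free N0=0, N1=0, N2=1, N3=1, N4=1 → Y1=1, Y2=1; observed Y1=1, Y2=1. Eliminates N4 stuck-at-0.
Test 3 (x1=1, x2=0, x3=0, x4=1): fault-free N0=0, N1=1, N2=1, N3=0, N4=1 → Y1=0, Y2=1; observed Y1=0, Y2=0. Eliminates N1 stuck-at-1.
Only N2 stuck-at-0 is consistent with every test.

N2 stuck-at-0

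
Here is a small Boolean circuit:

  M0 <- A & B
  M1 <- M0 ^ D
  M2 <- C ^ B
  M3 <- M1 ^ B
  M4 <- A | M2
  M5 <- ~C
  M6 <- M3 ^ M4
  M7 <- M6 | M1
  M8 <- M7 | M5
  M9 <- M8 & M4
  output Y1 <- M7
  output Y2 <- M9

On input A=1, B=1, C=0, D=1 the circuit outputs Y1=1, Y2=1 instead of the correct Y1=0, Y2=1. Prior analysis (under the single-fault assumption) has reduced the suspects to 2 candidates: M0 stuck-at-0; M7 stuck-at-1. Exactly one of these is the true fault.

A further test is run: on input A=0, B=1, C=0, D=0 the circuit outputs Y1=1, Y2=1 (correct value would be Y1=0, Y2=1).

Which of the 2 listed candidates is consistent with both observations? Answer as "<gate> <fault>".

M7 stuck-at-1

Evaluate each candidate on input A=0, B=1, C=0, D=0:
  M0 stuck-at-0: M0=0 [stuck-at-0], M1=0, M2=1, M3=1, M4=1, M5=1, M6=0, M7=0, M8=1, M9=1 → Y1=0, Y2=1 — eliminated
  M7 stuck-at-1: M0=0, M1=0, M2=1, M3=1, M4=1, M5=1, M6=0, M7=1 [stuck-at-1], M8=1, M9=1 → Y1=1, Y2=1 — matches
Only M7 stuck-at-1 reproduces the observed Y1=1, Y2=1.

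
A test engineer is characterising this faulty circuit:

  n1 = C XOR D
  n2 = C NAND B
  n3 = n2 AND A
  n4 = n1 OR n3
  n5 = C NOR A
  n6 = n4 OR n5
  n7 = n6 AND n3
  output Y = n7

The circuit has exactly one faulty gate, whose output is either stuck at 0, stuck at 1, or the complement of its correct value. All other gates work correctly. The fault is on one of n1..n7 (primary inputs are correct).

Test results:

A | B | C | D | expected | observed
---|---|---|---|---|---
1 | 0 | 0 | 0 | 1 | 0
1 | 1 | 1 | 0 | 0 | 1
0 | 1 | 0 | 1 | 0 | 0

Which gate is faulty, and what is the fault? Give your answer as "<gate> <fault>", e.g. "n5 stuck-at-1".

n2 inverted output

Fault-free values for test 1 (A=1, B=0, C=0, D=0): n1=0, n2=1, n3=1, n4=1, n5=0, n6=1, n7=1, giving Y=1. Observed 0.
Test 1: faults giving observed 0 are {n2 stuck-at-0, n2 inverted output, n3 stuck-at-0, n3 inverted output, n4 stuck-at-0, n4 inverted output, n6 stuck-at-0, n6 inverted output, n7 stuck-at-0, n7 inverted output}.
Test 2 (A=1, B=1, C=1, D=0): fault-free n1=1, n2=0, n3=0, n4=1, n5=0, n6=1, n7=0 → 0; observed 1. Eliminates n2 stuck-at-0, n3 stuck-at-0, n4 stuck-at-0, n4 inverted output, n6 stuck-at-0, n6 inverted output, n7 stuck-at-0.
Test 3 (A=0, B=1, C=0, D=1): fault-free n1=1, n2=1, n3=0, n4=1, n5=1, n6=1, n7=0 → 0; observed 0. Eliminates n3 inverted output, n7 inverted output.
Only n2 inverted output is consistent with every test.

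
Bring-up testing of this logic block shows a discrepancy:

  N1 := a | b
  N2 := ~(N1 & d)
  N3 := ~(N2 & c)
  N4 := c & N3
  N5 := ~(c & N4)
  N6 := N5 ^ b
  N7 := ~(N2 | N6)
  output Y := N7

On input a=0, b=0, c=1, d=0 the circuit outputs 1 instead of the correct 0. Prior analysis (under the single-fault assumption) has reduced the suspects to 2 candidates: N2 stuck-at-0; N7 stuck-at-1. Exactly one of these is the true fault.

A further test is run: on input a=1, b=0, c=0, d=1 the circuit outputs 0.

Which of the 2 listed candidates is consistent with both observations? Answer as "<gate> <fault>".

Evaluate each candidate on input a=1, b=0, c=0, d=1:
  N2 stuck-at-0: N1=1, N2=0 [stuck-at-0], N3=1, N4=0, N5=1, N6=1, N7=0 → 0 — matches
  N7 stuck-at-1: N1=1, N2=0, N3=1, N4=0, N5=1, N6=1, N7=1 [stuck-at-1] → 1 — eliminated
Only N2 stuck-at-0 reproduces the observed 0.

N2 stuck-at-0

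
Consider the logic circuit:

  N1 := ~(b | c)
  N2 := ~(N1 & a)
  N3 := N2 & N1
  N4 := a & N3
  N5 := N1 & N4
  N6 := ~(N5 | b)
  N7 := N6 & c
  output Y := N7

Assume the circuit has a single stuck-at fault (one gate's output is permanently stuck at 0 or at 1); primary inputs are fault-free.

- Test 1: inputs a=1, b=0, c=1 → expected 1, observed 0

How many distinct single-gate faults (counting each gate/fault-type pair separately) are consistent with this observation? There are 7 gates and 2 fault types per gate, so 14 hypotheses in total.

Fault-free: N1=0, N2=1, N3=0, N4=0, N5=0, N6=1, N7=1 → 1. Observed 0.
  N1 stuck-at-0: output 1 ✗
  N1 stuck-at-1: output 1 ✗
  N2 stuck-at-0: output 1 ✗
  N2 stuck-at-1: output 1 ✗
  N3 stuck-at-0: output 1 ✗
  N3 stuck-at-1: output 1 ✗
  N4 stuck-at-0: output 1 ✗
  N4 stuck-at-1: output 1 ✗
  N5 stuck-at-0: output 1 ✗
  N5 stuck-at-1: output 0 ✓
  N6 stuck-at-0: output 0 ✓
  N6 stuck-at-1: output 1 ✗
  N7 stuck-at-0: output 0 ✓
  N7 stuck-at-1: output 1 ✗
Consistent faults: {N5 stuck-at-1, N6 stuck-at-0, N7 stuck-at-0} — 3 in all.

3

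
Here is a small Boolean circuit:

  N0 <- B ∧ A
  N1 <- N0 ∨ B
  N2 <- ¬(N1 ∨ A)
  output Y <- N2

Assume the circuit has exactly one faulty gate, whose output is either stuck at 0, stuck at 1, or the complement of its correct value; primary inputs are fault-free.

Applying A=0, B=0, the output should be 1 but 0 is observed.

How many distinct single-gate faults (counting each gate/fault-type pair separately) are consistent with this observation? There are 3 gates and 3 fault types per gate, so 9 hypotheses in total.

Fault-free: N0=0, N1=0, N2=1 → 1. Observed 0.
  N0 stuck-at-0: output 1 ✗
  N0 stuck-at-1: output 0 ✓
  N0 inverted output: output 0 ✓
  N1 stuck-at-0: output 1 ✗
  N1 stuck-at-1: output 0 ✓
  N1 inverted output: output 0 ✓
  N2 stuck-at-0: output 0 ✓
  N2 stuck-at-1: output 1 ✗
  N2 inverted output: output 0 ✓
Consistent faults: {N0 stuck-at-1, N0 inverted output, N1 stuck-at-1, N1 inverted output, N2 stuck-at-0, N2 inverted output} — 6 in all.

6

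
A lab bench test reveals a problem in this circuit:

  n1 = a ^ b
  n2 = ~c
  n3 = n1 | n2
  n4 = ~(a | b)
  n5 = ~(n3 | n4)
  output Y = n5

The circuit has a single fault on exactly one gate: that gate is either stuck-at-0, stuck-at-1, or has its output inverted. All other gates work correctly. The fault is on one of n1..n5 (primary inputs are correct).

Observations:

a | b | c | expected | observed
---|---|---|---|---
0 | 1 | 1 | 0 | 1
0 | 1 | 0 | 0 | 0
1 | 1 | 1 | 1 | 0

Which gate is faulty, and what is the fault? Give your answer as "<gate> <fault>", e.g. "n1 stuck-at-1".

n1 inverted output

Fault-free values for test 1 (a=0, b=1, c=1): n1=1, n2=0, n3=1, n4=0, n5=0, giving Y=0. Observed 1.
Test 1: faults giving observed 1 are {n1 stuck-at-0, n1 inverted output, n3 stuck-at-0, n3 inverted output, n5 stuck-at-1, n5 inverted output}.
Test 2 (a=0, b=1, c=0): fault-free n1=1, n2=1, n3=1, n4=0, n5=0 → 0; observed 0. Eliminates n3 stuck-at-0, n3 inverted output, n5 stuck-at-1, n5 inverted output.
Test 3 (a=1, b=1, c=1): fault-free n1=0, n2=0, n3=0, n4=0, n5=1 → 1; observed 0. Eliminates n1 stuck-at-0.
Only n1 inverted output is consistent with every test.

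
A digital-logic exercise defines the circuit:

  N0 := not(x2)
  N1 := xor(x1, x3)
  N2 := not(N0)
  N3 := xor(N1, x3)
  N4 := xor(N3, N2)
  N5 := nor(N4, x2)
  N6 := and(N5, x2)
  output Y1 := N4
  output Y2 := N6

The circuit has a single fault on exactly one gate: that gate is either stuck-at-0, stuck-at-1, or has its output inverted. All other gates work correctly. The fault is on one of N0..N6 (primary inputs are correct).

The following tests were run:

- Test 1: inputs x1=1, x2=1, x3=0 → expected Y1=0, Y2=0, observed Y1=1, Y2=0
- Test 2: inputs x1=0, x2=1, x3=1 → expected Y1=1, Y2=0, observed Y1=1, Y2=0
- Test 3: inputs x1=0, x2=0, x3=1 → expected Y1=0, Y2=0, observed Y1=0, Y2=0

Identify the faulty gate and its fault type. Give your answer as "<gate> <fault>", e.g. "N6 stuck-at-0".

Fault-free values for test 1 (x1=1, x2=1, x3=0): N0=0, N1=1, N2=1, N3=1, N4=0, N5=0, N6=0, giving Y1=0, Y2=0. Observed Y1=1, Y2=0.
Test 1: faults giving observed Y1=1, Y2=0 are {N0 stuck-at-1, N0 inverted output, N1 stuck-at-0, N1 inverted output, N2 stuck-at-0, N2 inverted output, N3 stuck-at-0, N3 inverted output, N4 stuck-at-1, N4 inverted output}.
Test 2 (x1=0, x2=1, x3=1): fault-free N0=0, N1=1, N2=1, N3=0, N4=1, N5=0, N6=0 → Y1=1, Y2=0; observed Y1=1, Y2=0. Eliminates N0 stuck-at-1, N0 inverted output, N1 stuck-at-0, N1 inverted output, N2 stuck-at-0, N2 inverted output, N3 inverted output, N4 inverted output.
Test 3 (x1=0, x2=0, x3=1): fault-free N0=1, N1=1, N2=0, N3=0, N4=0, N5=1, N6=0 → Y1=0, Y2=0; observed Y1=0, Y2=0. Eliminates N4 stuck-at-1.
Only N3 stuck-at-0 is consistent with every test.

N3 stuck-at-0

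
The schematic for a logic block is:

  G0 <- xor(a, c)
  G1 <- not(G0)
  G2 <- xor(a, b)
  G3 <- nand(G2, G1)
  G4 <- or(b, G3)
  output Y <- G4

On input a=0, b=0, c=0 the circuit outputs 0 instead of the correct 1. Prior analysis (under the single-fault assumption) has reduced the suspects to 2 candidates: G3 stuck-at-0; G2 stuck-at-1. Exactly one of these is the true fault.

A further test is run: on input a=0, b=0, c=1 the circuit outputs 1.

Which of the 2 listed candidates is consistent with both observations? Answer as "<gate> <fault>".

G2 stuck-at-1

Evaluate each candidate on input a=0, b=0, c=1:
  G3 stuck-at-0: G0=1, G1=0, G2=0, G3=0 [stuck-at-0], G4=0 → 0 — eliminated
  G2 stuck-at-1: G0=1, G1=0, G2=1 [stuck-at-1], G3=1, G4=1 → 1 — matches
Only G2 stuck-at-1 reproduces the observed 1.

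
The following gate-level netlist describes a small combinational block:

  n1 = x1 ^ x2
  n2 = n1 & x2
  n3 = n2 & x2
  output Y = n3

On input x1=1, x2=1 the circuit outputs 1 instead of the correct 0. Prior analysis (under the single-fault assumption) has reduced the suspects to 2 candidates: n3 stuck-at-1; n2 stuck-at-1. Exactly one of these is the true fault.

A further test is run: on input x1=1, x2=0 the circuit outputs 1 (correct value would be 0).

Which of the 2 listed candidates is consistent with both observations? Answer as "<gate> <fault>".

Evaluate each candidate on input x1=1, x2=0:
  n3 stuck-at-1: n1=1, n2=0, n3=1 [stuck-at-1] → 1 — matches
  n2 stuck-at-1: n1=1, n2=1 [stuck-at-1], n3=0 → 0 — eliminated
Only n3 stuck-at-1 reproduces the observed 1.

n3 stuck-at-1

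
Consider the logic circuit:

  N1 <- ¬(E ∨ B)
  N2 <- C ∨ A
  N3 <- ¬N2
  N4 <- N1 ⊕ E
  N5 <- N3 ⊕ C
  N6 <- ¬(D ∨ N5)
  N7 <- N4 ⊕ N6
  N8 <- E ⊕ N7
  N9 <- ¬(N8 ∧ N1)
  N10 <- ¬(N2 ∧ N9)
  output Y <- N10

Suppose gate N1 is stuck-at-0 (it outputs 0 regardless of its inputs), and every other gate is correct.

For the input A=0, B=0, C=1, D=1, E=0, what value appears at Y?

Propagate with N1 forced: N1=0 [stuck-at-0], N2=1, N3=0, N4=0, N5=1, N6=0, N7=0, N8=0, N9=1, N10=0.
So Y = 0. (Without the fault it would be 1.)

0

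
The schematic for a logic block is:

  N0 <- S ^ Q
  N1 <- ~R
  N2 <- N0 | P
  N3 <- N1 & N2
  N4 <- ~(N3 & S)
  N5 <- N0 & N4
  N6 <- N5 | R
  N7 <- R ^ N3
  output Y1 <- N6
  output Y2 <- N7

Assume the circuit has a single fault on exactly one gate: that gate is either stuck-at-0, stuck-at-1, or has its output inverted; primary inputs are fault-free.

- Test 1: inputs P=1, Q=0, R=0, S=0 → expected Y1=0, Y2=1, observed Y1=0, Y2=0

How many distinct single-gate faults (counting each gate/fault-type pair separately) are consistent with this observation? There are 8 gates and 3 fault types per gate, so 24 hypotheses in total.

8

Fault-free: N0=0, N1=1, N2=1, N3=1, N4=1, N5=0, N6=0, N7=1 → Y1=0, Y2=1. Observed Y1=0, Y2=0.
  N0: none of the 3 fault types match ✗
  N1: stuck-at-0, inverted output ✓; others ✗
  N2: stuck-at-0, inverted output ✓; others ✗
  N3: stuck-at-0, inverted output ✓; others ✗
  N4: none of the 3 fault types match ✗
  N5: none of the 3 fault types match ✗
  N6: none of the 3 fault types match ✗
  N7: stuck-at-0, inverted output ✓; others ✗
Consistent faults: {N1 stuck-at-0, N1 inverted output, N2 stuck-at-0, N2 inverted output, N3 stuck-at-0, N3 inverted output, N7 stuck-at-0, N7 inverted output} — 8 in all.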